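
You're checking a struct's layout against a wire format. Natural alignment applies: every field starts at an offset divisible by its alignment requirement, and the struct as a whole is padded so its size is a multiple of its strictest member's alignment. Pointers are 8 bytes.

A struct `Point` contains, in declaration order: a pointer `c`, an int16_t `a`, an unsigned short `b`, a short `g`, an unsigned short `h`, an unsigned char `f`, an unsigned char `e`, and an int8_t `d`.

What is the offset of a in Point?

8

@0: c [8B, align 8] → 8
@8: a [2B, align 2] → 10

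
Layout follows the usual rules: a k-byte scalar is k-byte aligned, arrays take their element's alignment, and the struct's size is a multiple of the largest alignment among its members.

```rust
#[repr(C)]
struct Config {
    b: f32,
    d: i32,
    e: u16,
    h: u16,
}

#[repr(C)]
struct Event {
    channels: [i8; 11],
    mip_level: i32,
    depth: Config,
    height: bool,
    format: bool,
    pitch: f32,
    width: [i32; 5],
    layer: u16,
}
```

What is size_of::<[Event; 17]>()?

Config: 0..4  b  (4B, 4-aligned); 4..8  d  (4B, 4-aligned); 8..10  e  (2B, 2-aligned); 10..12  h  (2B, 2-aligned); sizeof = 12, alignof = 4
0..11  channels  (11B, 1-aligned)
11..12  -- padding (1B)
12..16  mip_level  (4B, 4-aligned)
16..28  depth  (12B, 4-aligned)
28..29  height  (1B, 1-aligned)
29..30  format  (1B, 1-aligned)
30..32  -- padding (2B)
32..36  pitch  (4B, 4-aligned)
36..56  width  (20B, 4-aligned)
56..58  layer  (2B, 2-aligned)
58..60  -- tail padding (2B)
sizeof = 60, alignof = 4
array of 17: 17 × 60 = 1020

1020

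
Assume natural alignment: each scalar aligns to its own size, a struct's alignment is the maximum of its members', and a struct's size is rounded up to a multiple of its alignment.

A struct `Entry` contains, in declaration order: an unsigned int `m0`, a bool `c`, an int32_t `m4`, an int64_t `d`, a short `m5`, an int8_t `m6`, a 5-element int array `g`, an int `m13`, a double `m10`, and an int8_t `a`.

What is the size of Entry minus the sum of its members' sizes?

19

@0: m0 [4B, align 4] → 4
@4: c [1B, align 1] → 5
+3 pad (align 4)
@8: m4 [4B, align 4] → 12
+4 pad (align 8)
@16: d [8B, align 8] → 24
@24: m5 [2B, align 2] → 26
@26: m6 [1B, align 1] → 27
+1 pad (align 4)
@28: g [20B, align 4] → 48
@48: m13 [4B, align 4] → 52
+4 pad (align 8)
@56: m10 [8B, align 8] → 64
@64: a [1B, align 1] → 65
+7 tail pad (align 8)
size 72, align 8
data bytes 53, size 72 → padding 19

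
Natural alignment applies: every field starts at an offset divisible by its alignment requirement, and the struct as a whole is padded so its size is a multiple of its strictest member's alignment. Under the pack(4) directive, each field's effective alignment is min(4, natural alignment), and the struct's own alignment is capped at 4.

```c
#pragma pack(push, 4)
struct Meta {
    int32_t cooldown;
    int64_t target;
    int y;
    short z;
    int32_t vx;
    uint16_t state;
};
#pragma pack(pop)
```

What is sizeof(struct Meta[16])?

0..4  cooldown  (4B, 4-aligned)
4..12  target  (8B, 4-aligned)
12..16  y  (4B, 4-aligned)
16..18  z  (2B, 2-aligned)
18..20  -- padding (2B)
20..24  vx  (4B, 4-aligned)
24..26  state  (2B, 2-aligned)
26..28  -- tail padding (2B)
sizeof = 28, alignof = 4
array of 16: 16 × 28 = 448

448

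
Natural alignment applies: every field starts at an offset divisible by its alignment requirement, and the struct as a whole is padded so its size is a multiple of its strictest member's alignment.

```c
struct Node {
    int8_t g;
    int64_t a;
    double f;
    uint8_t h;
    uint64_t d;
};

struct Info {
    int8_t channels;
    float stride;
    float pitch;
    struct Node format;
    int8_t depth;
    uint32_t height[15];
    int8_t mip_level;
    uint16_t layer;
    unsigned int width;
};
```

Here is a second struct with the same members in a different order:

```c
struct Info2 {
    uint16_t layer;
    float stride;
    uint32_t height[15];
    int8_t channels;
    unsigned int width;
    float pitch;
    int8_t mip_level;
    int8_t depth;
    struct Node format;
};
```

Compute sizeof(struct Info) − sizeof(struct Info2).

0

Node: @0: g [1B, align 1] → 1; +7 pad (align 8); @8: a [8B, align 8] → 16; @16: f [8B, align 8] → 24; @24: h [1B, align 1] → 25; +7 pad (align 8); @32: d [8B, align 8] → 40; size 40, align 8
@0: channels [1B, align 1] → 1
+3 pad (align 4)
@4: stride [4B, align 4] → 8
@8: pitch [4B, align 4] → 12
+4 pad (align 8)
@16: format [40B, align 8] → 56
@56: depth [1B, align 1] → 57
+3 pad (align 4)
@60: height [60B, align 4] → 120
@120: mip_level [1B, align 1] → 121
+1 pad (align 2)
@122: layer [2B, align 2] → 124
@124: width [4B, align 4] → 128
size 128, align 8
— Info2 —
@0: layer [2B, align 2] → 2
+2 pad (align 4)
@4: stride [4B, align 4] → 8
@8: height [60B, align 4] → 68
@68: channels [1B, align 1] → 69
+3 pad (align 4)
@72: width [4B, align 4] → 76
@76: pitch [4B, align 4] → 80
@80: mip_level [1B, align 1] → 81
@81: depth [1B, align 1] → 82
+6 pad (align 8)
@88: format [40B, align 8] → 128
size 128, align 8
128 − 128 = 0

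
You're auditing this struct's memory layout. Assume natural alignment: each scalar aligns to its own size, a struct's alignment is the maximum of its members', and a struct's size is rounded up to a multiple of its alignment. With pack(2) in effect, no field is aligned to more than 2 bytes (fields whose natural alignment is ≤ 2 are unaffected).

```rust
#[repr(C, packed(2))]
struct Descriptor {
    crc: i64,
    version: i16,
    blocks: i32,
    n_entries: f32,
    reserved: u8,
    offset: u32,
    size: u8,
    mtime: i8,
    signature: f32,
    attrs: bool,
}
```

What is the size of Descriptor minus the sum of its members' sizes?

@0: crc [8B, align 2] → 8
@8: version [2B, align 2] → 10
@10: blocks [4B, align 2] → 14
@14: n_entries [4B, align 2] → 18
@18: reserved [1B, align 1] → 19
+1 pad (align 2)
@20: offset [4B, align 2] → 24
@24: size [1B, align 1] → 25
@25: mtime [1B, align 1] → 26
@26: signature [4B, align 2] → 30
@30: attrs [1B, align 1] → 31
+1 tail pad (align 2)
size 32, align 2
data bytes 30, size 32 → padding 2

2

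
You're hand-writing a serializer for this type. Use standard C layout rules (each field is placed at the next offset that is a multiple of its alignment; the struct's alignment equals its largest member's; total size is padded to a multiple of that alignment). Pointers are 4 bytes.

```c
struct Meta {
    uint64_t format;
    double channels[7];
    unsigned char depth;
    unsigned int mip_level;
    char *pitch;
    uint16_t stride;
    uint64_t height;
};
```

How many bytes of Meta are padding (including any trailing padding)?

@0: format [8B, align 8] → 8
@8: channels [56B, align 8] → 64
@64: depth [1B, align 1] → 65
+3 pad (align 4)
@68: mip_level [4B, align 4] → 72
@72: pitch [4B, align 4] → 76
@76: stride [2B, align 2] → 78
+2 pad (align 8)
@80: height [8B, align 8] → 88
size 88, align 8
data bytes 83, size 88 → padding 5

5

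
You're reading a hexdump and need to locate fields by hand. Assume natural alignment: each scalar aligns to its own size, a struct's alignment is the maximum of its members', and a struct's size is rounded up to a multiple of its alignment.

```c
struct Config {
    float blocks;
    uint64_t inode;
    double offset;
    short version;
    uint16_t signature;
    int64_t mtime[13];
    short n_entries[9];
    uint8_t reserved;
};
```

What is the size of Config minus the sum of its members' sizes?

13

blocks at 0 (size 4, align 4) → ends 4
pad 4 to align 8 for inode
inode at 8 (size 8, align 8) → ends 16
offset at 16 (size 8, align 8) → ends 24
version at 24 (size 2, align 2) → ends 26
signature at 26 (size 2, align 2) → ends 28
pad 4 to align 8 for mtime
mtime at 32 (size 104, align 8) → ends 136
n_entries at 136 (size 18, align 2) → ends 154
reserved at 154 (size 1, align 1) → ends 155
tail pad 5 to reach multiple of 8
total 160 bytes, alignment 8
data bytes 147, size 160 → padding 13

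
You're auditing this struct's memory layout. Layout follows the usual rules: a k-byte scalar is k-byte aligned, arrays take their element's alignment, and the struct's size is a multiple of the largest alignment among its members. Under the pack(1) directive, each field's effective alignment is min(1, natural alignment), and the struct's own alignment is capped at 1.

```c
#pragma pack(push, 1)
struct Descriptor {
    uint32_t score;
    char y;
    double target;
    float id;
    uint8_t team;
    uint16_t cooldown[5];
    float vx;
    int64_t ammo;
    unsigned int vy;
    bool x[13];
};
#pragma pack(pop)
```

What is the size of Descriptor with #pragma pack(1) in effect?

@0: score [4B, align 1] → 4
@4: y [1B, align 1] → 5
@5: target [8B, align 1] → 13
@13: id [4B, align 1] → 17
@17: team [1B, align 1] → 18
@18: cooldown [10B, align 1] → 28
@28: vx [4B, align 1] → 32
@32: ammo [8B, align 1] → 40
@40: vy [4B, align 1] → 44
@44: x [13B, align 1] → 57
size 57, align 1

57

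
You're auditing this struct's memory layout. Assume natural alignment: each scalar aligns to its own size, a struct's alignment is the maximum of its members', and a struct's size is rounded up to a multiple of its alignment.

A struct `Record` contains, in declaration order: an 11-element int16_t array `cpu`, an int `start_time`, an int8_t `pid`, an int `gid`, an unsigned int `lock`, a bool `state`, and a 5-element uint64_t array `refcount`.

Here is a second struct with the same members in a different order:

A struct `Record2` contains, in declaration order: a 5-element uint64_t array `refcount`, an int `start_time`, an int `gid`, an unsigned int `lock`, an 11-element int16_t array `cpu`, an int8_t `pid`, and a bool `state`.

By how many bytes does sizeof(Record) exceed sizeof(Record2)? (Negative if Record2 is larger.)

8

0..22  cpu  (22B, 2-aligned)
22..24  -- padding (2B)
24..28  start_time  (4B, 4-aligned)
28..29  pid  (1B, 1-aligned)
29..32  -- padding (3B)
32..36  gid  (4B, 4-aligned)
36..40  lock  (4B, 4-aligned)
40..41  state  (1B, 1-aligned)
41..48  -- padding (7B)
48..88  refcount  (40B, 8-aligned)
sizeof = 88, alignof = 8
— Record2 —
0..40  refcount  (40B, 8-aligned)
40..44  start_time  (4B, 4-aligned)
44..48  gid  (4B, 4-aligned)
48..52  lock  (4B, 4-aligned)
52..74  cpu  (22B, 2-aligned)
74..75  pid  (1B, 1-aligned)
75..76  state  (1B, 1-aligned)
76..80  -- tail padding (4B)
sizeof = 80, alignof = 8
88 − 80 = 8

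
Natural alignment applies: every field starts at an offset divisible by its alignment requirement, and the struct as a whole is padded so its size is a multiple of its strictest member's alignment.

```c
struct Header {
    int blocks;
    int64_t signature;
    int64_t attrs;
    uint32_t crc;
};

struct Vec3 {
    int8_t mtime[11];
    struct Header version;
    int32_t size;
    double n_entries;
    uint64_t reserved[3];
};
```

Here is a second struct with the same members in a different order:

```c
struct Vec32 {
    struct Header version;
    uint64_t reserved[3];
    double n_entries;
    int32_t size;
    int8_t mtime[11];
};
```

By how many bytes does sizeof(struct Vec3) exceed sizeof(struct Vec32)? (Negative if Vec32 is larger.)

8

Header: 0..4  blocks  (4B, 4-aligned); 4..8  -- padding (4B); 8..16  signature  (8B, 8-aligned); 16..24  attrs  (8B, 8-aligned); 24..28  crc  (4B, 4-aligned); 28..32  -- tail padding (4B); sizeof = 32, alignof = 8
0..11  mtime  (11B, 1-aligned)
11..16  -- padding (5B)
16..48  version  (32B, 8-aligned)
48..52  size  (4B, 4-aligned)
52..56  -- padding (4B)
56..64  n_entries  (8B, 8-aligned)
64..88  reserved  (24B, 8-aligned)
sizeof = 88, alignof = 8
— Vec32 —
0..32  version  (32B, 8-aligned)
32..56  reserved  (24B, 8-aligned)
56..64  n_entries  (8B, 8-aligned)
64..68  size  (4B, 4-aligned)
68..79  mtime  (11B, 1-aligned)
79..80  -- tail padding (1B)
sizeof = 80, alignof = 8
88 − 80 = 8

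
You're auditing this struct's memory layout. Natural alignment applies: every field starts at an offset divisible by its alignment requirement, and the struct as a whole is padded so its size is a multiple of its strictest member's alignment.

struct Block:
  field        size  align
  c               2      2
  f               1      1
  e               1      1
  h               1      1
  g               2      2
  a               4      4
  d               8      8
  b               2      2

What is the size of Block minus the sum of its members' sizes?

c at 0 (size 2, align 2) → ends 2
f at 2 (size 1, align 1) → ends 3
e at 3 (size 1, align 1) → ends 4
h at 4 (size 1, align 1) → ends 5
pad 1 to align 2 for g
g at 6 (size 2, align 2) → ends 8
a at 8 (size 4, align 4) → ends 12
pad 4 to align 8 for d
d at 16 (size 8, align 8) → ends 24
b at 24 (size 2, align 2) → ends 26
tail pad 6 to reach multiple of 8
total 32 bytes, alignment 8
data bytes 21, size 32 → padding 11

11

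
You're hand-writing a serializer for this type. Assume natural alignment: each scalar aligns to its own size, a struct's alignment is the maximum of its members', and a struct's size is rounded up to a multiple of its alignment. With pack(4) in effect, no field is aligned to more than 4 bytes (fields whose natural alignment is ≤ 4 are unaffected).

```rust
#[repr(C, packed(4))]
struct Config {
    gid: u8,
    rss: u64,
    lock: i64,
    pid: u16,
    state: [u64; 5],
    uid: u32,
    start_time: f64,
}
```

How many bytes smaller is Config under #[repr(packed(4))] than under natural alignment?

12

natural layout:
  gid at 0 (size 1, align 1) → ends 1
  pad 7 to align 8 for rss
  rss at 8 (size 8, align 8) → ends 16
  lock at 16 (size 8, align 8) → ends 24
  pid at 24 (size 2, align 2) → ends 26
  pad 6 to align 8 for state
  state at 32 (size 40, align 8) → ends 72
  uid at 72 (size 4, align 4) → ends 76
  pad 4 to align 8 for start_time
  start_time at 80 (size 8, align 8) → ends 88
  total 88 bytes, alignment 8
packed(4) layout:
  gid at 0 (size 1, align 1) → ends 1
  pad 3 to align 4 for rss
  rss at 4 (size 8, align 4) → ends 12
  lock at 12 (size 8, align 4) → ends 20
  pid at 20 (size 2, align 2) → ends 22
  pad 2 to align 4 for state
  state at 24 (size 40, align 4) → ends 64
  uid at 64 (size 4, align 4) → ends 68
  start_time at 68 (size 8, align 4) → ends 76
  total 76 bytes, alignment 4
88 − 76 = 12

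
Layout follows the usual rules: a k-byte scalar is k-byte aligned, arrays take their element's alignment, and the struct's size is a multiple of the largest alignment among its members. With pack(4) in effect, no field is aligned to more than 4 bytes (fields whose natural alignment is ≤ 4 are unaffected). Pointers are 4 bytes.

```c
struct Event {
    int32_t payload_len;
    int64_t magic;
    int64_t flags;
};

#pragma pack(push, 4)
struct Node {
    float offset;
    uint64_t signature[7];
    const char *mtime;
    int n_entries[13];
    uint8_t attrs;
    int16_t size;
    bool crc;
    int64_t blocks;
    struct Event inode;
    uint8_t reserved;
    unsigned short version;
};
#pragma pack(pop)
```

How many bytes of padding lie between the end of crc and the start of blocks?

Event: payload_len at 0 (size 4, align 4) → ends 4; pad 4 to align 8 for magic; magic at 8 (size 8, align 8) → ends 16; flags at 16 (size 8, align 8) → ends 24; total 24 bytes, alignment 8
offset at 0 (size 4, align 4) → ends 4
signature at 4 (size 56, align 4) → ends 60
mtime at 60 (size 4, align 4) → ends 64
n_entries at 64 (size 52, align 4) → ends 116
attrs at 116 (size 1, align 1) → ends 117
pad 1 to align 2 for size
size at 118 (size 2, align 2) → ends 120
crc at 120 (size 1, align 1) → ends 121
pad 3 to align 4 for blocks
blocks at 124 (size 8, align 4) → ends 132

3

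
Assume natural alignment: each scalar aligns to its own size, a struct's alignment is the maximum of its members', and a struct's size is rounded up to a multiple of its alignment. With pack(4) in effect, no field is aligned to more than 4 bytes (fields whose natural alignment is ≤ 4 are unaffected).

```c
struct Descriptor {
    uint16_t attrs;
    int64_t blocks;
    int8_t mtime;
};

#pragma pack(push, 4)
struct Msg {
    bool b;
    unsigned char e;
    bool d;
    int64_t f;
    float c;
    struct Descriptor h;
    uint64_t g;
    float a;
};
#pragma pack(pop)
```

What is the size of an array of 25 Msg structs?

Descriptor: attrs at 0 (size 2, align 2) → ends 2; pad 6 to align 8 for blocks; blocks at 8 (size 8, align 8) → ends 16; mtime at 16 (size 1, align 1) → ends 17; tail pad 7 to reach multiple of 8; total 24 bytes, alignment 8
b at 0 (size 1, align 1) → ends 1
e at 1 (size 1, align 1) → ends 2
d at 2 (size 1, align 1) → ends 3
pad 1 to align 4 for f
f at 4 (size 8, align 4) → ends 12
c at 12 (size 4, align 4) → ends 16
h at 16 (size 24, align 4) → ends 40
g at 40 (size 8, align 4) → ends 48
a at 48 (size 4, align 4) → ends 52
total 52 bytes, alignment 4
array of 25: 25 × 52 = 1300

1300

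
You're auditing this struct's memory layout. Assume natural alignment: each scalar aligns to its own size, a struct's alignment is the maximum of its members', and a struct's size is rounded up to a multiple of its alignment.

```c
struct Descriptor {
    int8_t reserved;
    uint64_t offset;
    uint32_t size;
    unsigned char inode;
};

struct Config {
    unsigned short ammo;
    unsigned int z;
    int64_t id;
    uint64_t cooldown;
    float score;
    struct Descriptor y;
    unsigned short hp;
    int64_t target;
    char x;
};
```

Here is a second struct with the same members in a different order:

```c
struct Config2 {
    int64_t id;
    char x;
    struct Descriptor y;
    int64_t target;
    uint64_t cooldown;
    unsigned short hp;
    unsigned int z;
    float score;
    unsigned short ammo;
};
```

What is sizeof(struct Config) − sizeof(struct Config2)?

8

Descriptor: @0: reserved [1B, align 1] → 1; +7 pad (align 8); @8: offset [8B, align 8] → 16; @16: size [4B, align 4] → 20; @20: inode [1B, align 1] → 21; +3 tail pad (align 8); size 24, align 8
@0: ammo [2B, align 2] → 2
+2 pad (align 4)
@4: z [4B, align 4] → 8
@8: id [8B, align 8] → 16
@16: cooldown [8B, align 8] → 24
@24: score [4B, align 4] → 28
+4 pad (align 8)
@32: y [24B, align 8] → 56
@56: hp [2B, align 2] → 58
+6 pad (align 8)
@64: target [8B, align 8] → 72
@72: x [1B, align 1] → 73
+7 tail pad (align 8)
size 80, align 8
— Config2 —
@0: id [8B, align 8] → 8
@8: x [1B, align 1] → 9
+7 pad (align 8)
@16: y [24B, align 8] → 40
@40: target [8B, align 8] → 48
@48: cooldown [8B, align 8] → 56
@56: hp [2B, align 2] → 58
+2 pad (align 4)
@60: z [4B, align 4] → 64
@64: score [4B, align 4] → 68
@68: ammo [2B, align 2] → 70
+2 tail pad (align 8)
size 72, align 8
80 − 72 = 8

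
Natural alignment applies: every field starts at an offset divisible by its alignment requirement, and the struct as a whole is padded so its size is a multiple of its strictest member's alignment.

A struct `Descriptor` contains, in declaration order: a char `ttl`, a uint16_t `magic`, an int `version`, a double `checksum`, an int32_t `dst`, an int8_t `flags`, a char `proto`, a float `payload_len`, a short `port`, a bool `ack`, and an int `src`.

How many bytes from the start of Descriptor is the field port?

28

0..1  ttl  (1B, 1-aligned)
1..2  -- padding (1B)
2..4  magic  (2B, 2-aligned)
4..8  version  (4B, 4-aligned)
8..16  checksum  (8B, 8-aligned)
16..20  dst  (4B, 4-aligned)
20..21  flags  (1B, 1-aligned)
21..22  proto  (1B, 1-aligned)
22..24  -- padding (2B)
24..28  payload_len  (4B, 4-aligned)
28..30  port  (2B, 2-aligned)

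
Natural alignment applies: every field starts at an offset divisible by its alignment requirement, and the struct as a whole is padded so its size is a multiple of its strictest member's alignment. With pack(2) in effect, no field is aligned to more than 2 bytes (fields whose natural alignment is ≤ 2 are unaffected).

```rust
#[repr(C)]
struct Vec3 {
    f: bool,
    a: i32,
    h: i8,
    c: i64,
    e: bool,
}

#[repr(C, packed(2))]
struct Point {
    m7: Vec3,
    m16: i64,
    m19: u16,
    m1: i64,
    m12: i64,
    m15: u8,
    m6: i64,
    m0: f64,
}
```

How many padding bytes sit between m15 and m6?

1

Vec3: 0..1  f  (1B, 1-aligned); 1..4  -- padding (3B); 4..8  a  (4B, 4-aligned); 8..9  h  (1B, 1-aligned); 9..16  -- padding (7B); 16..24  c  (8B, 8-aligned); 24..25  e  (1B, 1-aligned); 25..32  -- tail padding (7B); sizeof = 32, alignof = 8
0..32  m7  (32B, 2-aligned)
32..40  m16  (8B, 2-aligned)
40..42  m19  (2B, 2-aligned)
42..50  m1  (8B, 2-aligned)
50..58  m12  (8B, 2-aligned)
58..59  m15  (1B, 1-aligned)
59..60  -- padding (1B)
60..68  m6  (8B, 2-aligned)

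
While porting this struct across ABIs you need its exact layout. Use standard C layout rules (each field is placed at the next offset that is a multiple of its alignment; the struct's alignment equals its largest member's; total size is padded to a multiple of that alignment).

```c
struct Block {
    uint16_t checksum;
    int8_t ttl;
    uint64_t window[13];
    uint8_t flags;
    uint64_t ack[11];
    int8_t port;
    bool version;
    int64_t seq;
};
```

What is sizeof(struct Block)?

224

0..2  checksum  (2B, 2-aligned)
2..3  ttl  (1B, 1-aligned)
3..8  -- padding (5B)
8..112  window  (104B, 8-aligned)
112..113  flags  (1B, 1-aligned)
113..120  -- padding (7B)
120..208  ack  (88B, 8-aligned)
208..209  port  (1B, 1-aligned)
209..210  version  (1B, 1-aligned)
210..216  -- padding (6B)
216..224  seq  (8B, 8-aligned)
sizeof = 224, alignof = 8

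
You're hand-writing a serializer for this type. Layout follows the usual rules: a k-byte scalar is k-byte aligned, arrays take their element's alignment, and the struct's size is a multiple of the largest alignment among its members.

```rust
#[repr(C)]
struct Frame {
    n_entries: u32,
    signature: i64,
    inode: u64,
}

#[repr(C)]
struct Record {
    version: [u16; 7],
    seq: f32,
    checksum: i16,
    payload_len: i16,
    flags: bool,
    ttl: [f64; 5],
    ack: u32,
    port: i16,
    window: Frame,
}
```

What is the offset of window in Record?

80

Frame: n_entries at 0 (size 4, align 4) → ends 4; pad 4 to align 8 for signature; signature at 8 (size 8, align 8) → ends 16; inode at 16 (size 8, align 8) → ends 24; total 24 bytes, alignment 8
version at 0 (size 14, align 2) → ends 14
pad 2 to align 4 for seq
seq at 16 (size 4, align 4) → ends 20
checksum at 20 (size 2, align 2) → ends 22
payload_len at 22 (size 2, align 2) → ends 24
flags at 24 (size 1, align 1) → ends 25
pad 7 to align 8 for ttl
ttl at 32 (size 40, align 8) → ends 72
ack at 72 (size 4, align 4) → ends 76
port at 76 (size 2, align 2) → ends 78
pad 2 to align 8 for window
window at 80 (size 24, align 8) → ends 104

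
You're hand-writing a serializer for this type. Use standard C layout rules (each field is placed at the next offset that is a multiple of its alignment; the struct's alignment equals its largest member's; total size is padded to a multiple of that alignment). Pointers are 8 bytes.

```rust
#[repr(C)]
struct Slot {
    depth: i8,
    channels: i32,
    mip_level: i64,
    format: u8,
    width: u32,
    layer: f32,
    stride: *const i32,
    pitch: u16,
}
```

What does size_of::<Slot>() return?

48 bytes

@0: depth [1B, align 1] → 1
+3 pad (align 4)
@4: channels [4B, align 4] → 8
@8: mip_level [8B, align 8] → 16
@16: format [1B, align 1] → 17
+3 pad (align 4)
@20: width [4B, align 4] → 24
@24: layer [4B, align 4] → 28
+4 pad (align 8)
@32: stride [8B, align 8] → 40
@40: pitch [2B, align 2] → 42
+6 tail pad (align 8)
size 48, align 8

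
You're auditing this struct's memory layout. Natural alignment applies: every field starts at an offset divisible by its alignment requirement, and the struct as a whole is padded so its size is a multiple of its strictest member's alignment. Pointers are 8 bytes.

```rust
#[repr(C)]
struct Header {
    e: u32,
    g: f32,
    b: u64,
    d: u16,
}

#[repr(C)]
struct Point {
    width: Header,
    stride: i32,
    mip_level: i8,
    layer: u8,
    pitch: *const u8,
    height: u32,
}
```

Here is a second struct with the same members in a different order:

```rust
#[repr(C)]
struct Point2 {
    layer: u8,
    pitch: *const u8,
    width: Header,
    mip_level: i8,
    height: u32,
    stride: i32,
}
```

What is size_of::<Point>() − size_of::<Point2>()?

-8

Header: 0..4  e  (4B, 4-aligned); 4..8  g  (4B, 4-aligned); 8..16  b  (8B, 8-aligned); 16..18  d  (2B, 2-aligned); 18..24  -- tail padding (6B); sizeof = 24, alignof = 8
0..24  width  (24B, 8-aligned)
24..28  stride  (4B, 4-aligned)
28..29  mip_level  (1B, 1-aligned)
29..30  layer  (1B, 1-aligned)
30..32  -- padding (2B)
32..40  pitch  (8B, 8-aligned)
40..44  height  (4B, 4-aligned)
44..48  -- tail padding (4B)
sizeof = 48, alignof = 8
— Point2 —
0..1  layer  (1B, 1-aligned)
1..8  -- padding (7B)
8..16  pitch  (8B, 8-aligned)
16..40  width  (24B, 8-aligned)
40..41  mip_level  (1B, 1-aligned)
41..44  -- padding (3B)
44..48  height  (4B, 4-aligned)
48..52  stride  (4B, 4-aligned)
52..56  -- tail padding (4B)
sizeof = 56, alignof = 8
48 − 56 = -8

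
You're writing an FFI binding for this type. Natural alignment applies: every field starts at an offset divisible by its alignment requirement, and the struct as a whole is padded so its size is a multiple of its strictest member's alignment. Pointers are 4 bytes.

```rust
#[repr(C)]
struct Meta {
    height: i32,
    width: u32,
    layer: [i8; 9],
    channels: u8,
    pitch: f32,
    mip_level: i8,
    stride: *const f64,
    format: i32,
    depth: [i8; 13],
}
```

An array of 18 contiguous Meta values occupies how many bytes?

height at 0 (size 4, align 4) → ends 4
width at 4 (size 4, align 4) → ends 8
layer at 8 (size 9, align 1) → ends 17
channels at 17 (size 1, align 1) → ends 18
pad 2 to align 4 for pitch
pitch at 20 (size 4, align 4) → ends 24
mip_level at 24 (size 1, align 1) → ends 25
pad 3 to align 4 for stride
stride at 28 (size 4, align 4) → ends 32
format at 32 (size 4, align 4) → ends 36
depth at 36 (size 13, align 1) → ends 49
tail pad 3 to reach multiple of 4
total 52 bytes, alignment 4
array of 18: 18 × 52 = 936

936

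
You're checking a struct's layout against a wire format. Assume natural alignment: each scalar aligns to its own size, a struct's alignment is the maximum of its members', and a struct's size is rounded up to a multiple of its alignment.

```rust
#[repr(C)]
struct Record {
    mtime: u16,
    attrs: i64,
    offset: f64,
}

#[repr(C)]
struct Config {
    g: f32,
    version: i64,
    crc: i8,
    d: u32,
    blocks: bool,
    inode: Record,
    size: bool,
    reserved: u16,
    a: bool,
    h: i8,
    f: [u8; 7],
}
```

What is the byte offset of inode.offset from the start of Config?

48

Record: @0: mtime [2B, align 2] → 2; +6 pad (align 8); @8: attrs [8B, align 8] → 16; @16: offset [8B, align 8] → 24; size 24, align 8
@0: g [4B, align 4] → 4
+4 pad (align 8)
@8: version [8B, align 8] → 16
@16: crc [1B, align 1] → 17
+3 pad (align 4)
@20: d [4B, align 4] → 24
@24: blocks [1B, align 1] → 25
+7 pad (align 8)
@32: inode [24B, align 8] → 56
within Record: offset at 16
32 + 16 = 48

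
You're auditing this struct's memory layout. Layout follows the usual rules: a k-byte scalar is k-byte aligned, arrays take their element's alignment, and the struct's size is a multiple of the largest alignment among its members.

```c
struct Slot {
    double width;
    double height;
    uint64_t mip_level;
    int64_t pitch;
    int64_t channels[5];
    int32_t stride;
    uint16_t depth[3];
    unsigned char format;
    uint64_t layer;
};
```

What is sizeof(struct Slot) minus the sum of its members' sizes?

@0: width [8B, align 8] → 8
@8: height [8B, align 8] → 16
@16: mip_level [8B, align 8] → 24
@24: pitch [8B, align 8] → 32
@32: channels [40B, align 8] → 72
@72: stride [4B, align 4] → 76
@76: depth [6B, align 2] → 82
@82: format [1B, align 1] → 83
+5 pad (align 8)
@88: layer [8B, align 8] → 96
size 96, align 8
data bytes 91, size 96 → padding 5

5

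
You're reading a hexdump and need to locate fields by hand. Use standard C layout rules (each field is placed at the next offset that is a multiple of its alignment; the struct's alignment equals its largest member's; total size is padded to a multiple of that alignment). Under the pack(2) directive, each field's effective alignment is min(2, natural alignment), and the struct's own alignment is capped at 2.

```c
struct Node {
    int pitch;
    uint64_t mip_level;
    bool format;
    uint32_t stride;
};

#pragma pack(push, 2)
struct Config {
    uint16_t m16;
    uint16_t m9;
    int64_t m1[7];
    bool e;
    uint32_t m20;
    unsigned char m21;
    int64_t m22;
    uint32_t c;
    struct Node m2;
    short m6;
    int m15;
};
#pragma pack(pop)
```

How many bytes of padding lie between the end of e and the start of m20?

1

Node: pitch at 0 (size 4, align 4) → ends 4; pad 4 to align 8 for mip_level; mip_level at 8 (size 8, align 8) → ends 16; format at 16 (size 1, align 1) → ends 17; pad 3 to align 4 for stride; stride at 20 (size 4, align 4) → ends 24; total 24 bytes, alignment 8
m16 at 0 (size 2, align 2) → ends 2
m9 at 2 (size 2, align 2) → ends 4
m1 at 4 (size 56, align 2) → ends 60
e at 60 (size 1, align 1) → ends 61
pad 1 to align 2 for m20
m20 at 62 (size 4, align 2) → ends 66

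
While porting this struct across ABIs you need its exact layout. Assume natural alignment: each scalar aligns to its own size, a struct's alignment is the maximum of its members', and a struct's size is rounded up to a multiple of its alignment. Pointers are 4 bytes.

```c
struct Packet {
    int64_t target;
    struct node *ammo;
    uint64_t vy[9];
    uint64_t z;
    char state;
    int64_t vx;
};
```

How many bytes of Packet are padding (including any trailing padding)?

11

@0: target [8B, align 8] → 8
@8: ammo [4B, align 4] → 12
+4 pad (align 8)
@16: vy [72B, align 8] → 88
@88: z [8B, align 8] → 96
@96: state [1B, align 1] → 97
+7 pad (align 8)
@104: vx [8B, align 8] → 112
size 112, align 8
data bytes 101, size 112 → padding 11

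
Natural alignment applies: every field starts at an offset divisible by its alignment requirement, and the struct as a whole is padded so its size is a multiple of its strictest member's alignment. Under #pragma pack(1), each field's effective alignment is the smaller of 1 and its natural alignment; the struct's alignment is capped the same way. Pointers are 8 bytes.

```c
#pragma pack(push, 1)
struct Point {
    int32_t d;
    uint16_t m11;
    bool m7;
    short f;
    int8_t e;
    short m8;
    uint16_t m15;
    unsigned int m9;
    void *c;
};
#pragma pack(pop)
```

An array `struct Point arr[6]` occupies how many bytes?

156

@0: d [4B, align 1] → 4
@4: m11 [2B, align 1] → 6
@6: m7 [1B, align 1] → 7
@7: f [2B, align 1] → 9
@9: e [1B, align 1] → 10
@10: m8 [2B, align 1] → 12
@12: m15 [2B, align 1] → 14
@14: m9 [4B, align 1] → 18
@18: c [8B, align 1] → 26
size 26, align 1
array of 6: 6 × 26 = 156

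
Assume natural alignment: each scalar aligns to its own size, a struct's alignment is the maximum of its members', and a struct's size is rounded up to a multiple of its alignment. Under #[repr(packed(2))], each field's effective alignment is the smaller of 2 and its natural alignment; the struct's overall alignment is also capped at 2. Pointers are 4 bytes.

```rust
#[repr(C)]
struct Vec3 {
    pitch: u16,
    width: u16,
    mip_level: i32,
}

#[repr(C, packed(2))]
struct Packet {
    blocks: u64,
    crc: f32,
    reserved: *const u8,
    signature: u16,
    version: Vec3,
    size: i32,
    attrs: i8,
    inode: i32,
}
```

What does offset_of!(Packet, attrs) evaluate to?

Vec3: @0: pitch [2B, align 2] → 2; @2: width [2B, align 2] → 4; @4: mip_level [4B, align 4] → 8; size 8, align 4
@0: blocks [8B, align 2] → 8
@8: crc [4B, align 2] → 12
@12: reserved [4B, align 2] → 16
@16: signature [2B, align 2] → 18
@18: version [8B, align 2] → 26
@26: size [4B, align 2] → 30
@30: attrs [1B, align 1] → 31

30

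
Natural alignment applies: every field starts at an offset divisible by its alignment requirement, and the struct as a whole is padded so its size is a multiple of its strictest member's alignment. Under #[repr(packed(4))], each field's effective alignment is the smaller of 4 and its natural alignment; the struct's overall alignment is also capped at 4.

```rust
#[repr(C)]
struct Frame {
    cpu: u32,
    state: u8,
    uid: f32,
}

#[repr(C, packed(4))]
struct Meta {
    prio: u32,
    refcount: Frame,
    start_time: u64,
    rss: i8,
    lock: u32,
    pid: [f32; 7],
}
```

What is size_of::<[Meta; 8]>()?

480

Frame: cpu at 0 (size 4, align 4) → ends 4; state at 4 (size 1, align 1) → ends 5; pad 3 to align 4 for uid; uid at 8 (size 4, align 4) → ends 12; total 12 bytes, alignment 4
prio at 0 (size 4, align 4) → ends 4
refcount at 4 (size 12, align 4) → ends 16
start_time at 16 (size 8, align 4) → ends 24
rss at 24 (size 1, align 1) → ends 25
pad 3 to align 4 for lock
lock at 28 (size 4, align 4) → ends 32
pid at 32 (size 28, align 4) → ends 60
total 60 bytes, alignment 4
array of 8: 8 × 60 = 480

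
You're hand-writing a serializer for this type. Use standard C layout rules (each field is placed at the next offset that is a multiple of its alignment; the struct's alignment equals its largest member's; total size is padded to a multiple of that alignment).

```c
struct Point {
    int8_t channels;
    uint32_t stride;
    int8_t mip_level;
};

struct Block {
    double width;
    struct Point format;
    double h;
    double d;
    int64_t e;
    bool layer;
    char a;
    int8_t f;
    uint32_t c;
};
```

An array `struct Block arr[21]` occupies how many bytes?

1176

Point: @0: channels [1B, align 1] → 1; +3 pad (align 4); @4: stride [4B, align 4] → 8; @8: mip_level [1B, align 1] → 9; +3 tail pad (align 4); size 12, align 4
@0: width [8B, align 8] → 8
@8: format [12B, align 4] → 20
+4 pad (align 8)
@24: h [8B, align 8] → 32
@32: d [8B, align 8] → 40
@40: e [8B, align 8] → 48
@48: layer [1B, align 1] → 49
@49: a [1B, align 1] → 50
@50: f [1B, align 1] → 51
+1 pad (align 4)
@52: c [4B, align 4] → 56
size 56, align 8
array of 21: 21 × 56 = 1176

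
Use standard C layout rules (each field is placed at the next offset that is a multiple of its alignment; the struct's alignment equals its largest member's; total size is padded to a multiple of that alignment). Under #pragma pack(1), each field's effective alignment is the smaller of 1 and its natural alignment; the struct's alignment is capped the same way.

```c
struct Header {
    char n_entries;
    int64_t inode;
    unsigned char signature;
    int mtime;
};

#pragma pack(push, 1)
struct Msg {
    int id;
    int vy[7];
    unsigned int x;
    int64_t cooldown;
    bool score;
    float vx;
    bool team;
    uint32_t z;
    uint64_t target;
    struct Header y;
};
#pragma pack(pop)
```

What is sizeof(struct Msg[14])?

1204

Header: n_entries at 0 (size 1, align 1) → ends 1; pad 7 to align 8 for inode; inode at 8 (size 8, align 8) → ends 16; signature at 16 (size 1, align 1) → ends 17; pad 3 to align 4 for mtime; mtime at 20 (size 4, align 4) → ends 24; total 24 bytes, alignment 8
id at 0 (size 4, align 1) → ends 4
vy at 4 (size 28, align 1) → ends 32
x at 32 (size 4, align 1) → ends 36
cooldown at 36 (size 8, align 1) → ends 44
score at 44 (size 1, align 1) → ends 45
vx at 45 (size 4, align 1) → ends 49
team at 49 (size 1, align 1) → ends 50
z at 50 (size 4, align 1) → ends 54
target at 54 (size 8, align 1) → ends 62
y at 62 (size 24, align 1) → ends 86
total 86 bytes, alignment 1
array of 14: 14 × 86 = 1204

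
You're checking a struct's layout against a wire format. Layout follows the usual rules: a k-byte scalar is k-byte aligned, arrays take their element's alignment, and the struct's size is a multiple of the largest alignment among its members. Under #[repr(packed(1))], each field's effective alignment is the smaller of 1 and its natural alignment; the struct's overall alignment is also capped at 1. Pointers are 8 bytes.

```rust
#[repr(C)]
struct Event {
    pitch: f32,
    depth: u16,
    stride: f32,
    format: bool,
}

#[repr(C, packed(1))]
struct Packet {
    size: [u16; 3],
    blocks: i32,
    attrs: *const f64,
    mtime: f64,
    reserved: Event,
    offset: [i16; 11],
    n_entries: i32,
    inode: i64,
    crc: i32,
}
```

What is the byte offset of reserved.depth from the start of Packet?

Event: @0: pitch [4B, align 4] → 4; @4: depth [2B, align 2] → 6; +2 pad (align 4); @8: stride [4B, align 4] → 12; @12: format [1B, align 1] → 13; +3 tail pad (align 4); size 16, align 4
@0: size [6B, align 1] → 6
@6: blocks [4B, align 1] → 10
@10: attrs [8B, align 1] → 18
@18: mtime [8B, align 1] → 26
@26: reserved [16B, align 1] → 42
within Event: depth at 4
26 + 4 = 30

30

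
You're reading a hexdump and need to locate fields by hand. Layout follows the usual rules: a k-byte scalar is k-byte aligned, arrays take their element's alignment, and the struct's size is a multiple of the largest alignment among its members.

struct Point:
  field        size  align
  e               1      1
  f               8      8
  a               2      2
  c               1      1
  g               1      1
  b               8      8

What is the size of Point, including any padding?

e at 0 (size 1, align 1) → ends 1
pad 7 to align 8 for f
f at 8 (size 8, align 8) → ends 16
a at 16 (size 2, align 2) → ends 18
c at 18 (size 1, align 1) → ends 19
g at 19 (size 1, align 1) → ends 20
pad 4 to align 8 for b
b at 24 (size 8, align 8) → ends 32
total 32 bytes, alignment 8

32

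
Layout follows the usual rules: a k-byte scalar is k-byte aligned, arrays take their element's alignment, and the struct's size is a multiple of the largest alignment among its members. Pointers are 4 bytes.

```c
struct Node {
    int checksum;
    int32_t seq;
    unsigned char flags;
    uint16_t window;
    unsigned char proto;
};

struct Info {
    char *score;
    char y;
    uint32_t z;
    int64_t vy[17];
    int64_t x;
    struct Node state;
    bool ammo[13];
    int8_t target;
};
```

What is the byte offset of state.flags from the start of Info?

Node: 0..4  checksum  (4B, 4-aligned); 4..8  seq  (4B, 4-aligned); 8..9  flags  (1B, 1-aligned); 9..10  -- padding (1B); 10..12  window  (2B, 2-aligned); 12..13  proto  (1B, 1-aligned); 13..16  -- tail padding (3B); sizeof = 16, alignof = 4
0..4  score  (4B, 4-aligned)
4..5  y  (1B, 1-aligned)
5..8  -- padding (3B)
8..12  z  (4B, 4-aligned)
12..16  -- padding (4B)
16..152  vy  (136B, 8-aligned)
152..160  x  (8B, 8-aligned)
160..176  state  (16B, 4-aligned)
within Node: flags at 8
160 + 8 = 168

168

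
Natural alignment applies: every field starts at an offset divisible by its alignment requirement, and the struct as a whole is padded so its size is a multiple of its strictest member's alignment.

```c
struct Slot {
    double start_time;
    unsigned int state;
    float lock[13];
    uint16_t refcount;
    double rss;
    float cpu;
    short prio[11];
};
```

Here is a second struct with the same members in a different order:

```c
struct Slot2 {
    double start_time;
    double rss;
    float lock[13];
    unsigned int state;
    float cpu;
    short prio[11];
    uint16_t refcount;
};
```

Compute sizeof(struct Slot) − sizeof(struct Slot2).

8

@0: start_time [8B, align 8] → 8
@8: state [4B, align 4] → 12
@12: lock [52B, align 4] → 64
@64: refcount [2B, align 2] → 66
+6 pad (align 8)
@72: rss [8B, align 8] → 80
@80: cpu [4B, align 4] → 84
@84: prio [22B, align 2] → 106
+6 tail pad (align 8)
size 112, align 8
— Slot2 —
@0: start_time [8B, align 8] → 8
@8: rss [8B, align 8] → 16
@16: lock [52B, align 4] → 68
@68: state [4B, align 4] → 72
@72: cpu [4B, align 4] → 76
@76: prio [22B, align 2] → 98
@98: refcount [2B, align 2] → 100
+4 tail pad (align 8)
size 104, align 8
112 − 104 = 8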